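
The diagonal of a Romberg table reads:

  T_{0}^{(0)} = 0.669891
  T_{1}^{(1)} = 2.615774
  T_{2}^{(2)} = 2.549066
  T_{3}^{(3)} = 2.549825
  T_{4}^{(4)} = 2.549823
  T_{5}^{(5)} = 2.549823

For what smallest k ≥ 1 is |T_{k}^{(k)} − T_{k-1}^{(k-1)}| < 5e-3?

k = 3

|T_{1}^{(1)} − T_{0}^{(0)}| = 1.945883 ≥ 5e-3
|T_{2}^{(2)} − T_{1}^{(1)}| = 0.066708 ≥ 5e-3
|T_{3}^{(3)} − T_{2}^{(2)}| = 0.000759 < 5e-3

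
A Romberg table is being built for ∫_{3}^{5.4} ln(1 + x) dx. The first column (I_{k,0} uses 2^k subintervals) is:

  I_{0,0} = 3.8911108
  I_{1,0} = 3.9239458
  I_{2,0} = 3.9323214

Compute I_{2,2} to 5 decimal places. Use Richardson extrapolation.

3.93513

I_{1,1} = 3.9239458 + (3.9239458 − 3.8911108)/3 = 3.9348908
I_{2,1} = (4·3.9323214 − 3.9239458) / 3 = 3.9351133
I_{2,2} = 3.9351133 + (3.9351133 − 3.9348908)/15 = 3.9351281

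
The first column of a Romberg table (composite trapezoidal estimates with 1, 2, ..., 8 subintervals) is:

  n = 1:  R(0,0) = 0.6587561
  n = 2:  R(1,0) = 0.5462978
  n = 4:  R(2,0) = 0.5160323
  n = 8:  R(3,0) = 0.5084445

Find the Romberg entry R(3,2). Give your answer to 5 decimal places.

0.50591

Richardson extrapolation on the trapezoidal column (denominator 4−1=3):
R(2,1) = (4·0.5160323 − 0.5462978) / 3 = 0.5059438
R(3,1) = 0.5084445 + (0.5084445 − 0.5160323)/3 = 0.5059152
R(3,2) = 0.5059152 + (0.5059152 − 0.5059438)/15 = 0.5059133
(Column j=1 coincides with Simpson's rule on the same nodes.)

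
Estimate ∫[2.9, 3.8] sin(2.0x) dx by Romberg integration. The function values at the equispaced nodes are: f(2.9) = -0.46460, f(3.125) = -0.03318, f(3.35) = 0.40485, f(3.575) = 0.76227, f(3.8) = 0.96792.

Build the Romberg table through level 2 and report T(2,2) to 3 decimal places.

T(0,0) (trapezoid, 1 panel, h=0.9000): 0.22649
T(1,0) (trapezoid, 2 panels, h=0.4500): 0.29543
T(2,0) (trapezoid, 4 panels, h=0.2250): 0.31176
T(1,1) = 0.29543 + (0.29543 − 0.22649)/3 = 0.31841
T(2,1) = 0.31176 + (0.31176 − 0.29543)/3 = 0.31720
T(2,2) = 0.31720 + (0.31720 − 0.31841)/15 = 0.31712

0.317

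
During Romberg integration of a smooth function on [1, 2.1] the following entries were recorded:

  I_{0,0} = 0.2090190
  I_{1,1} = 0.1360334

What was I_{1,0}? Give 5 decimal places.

From I_{1,1} = (4·I_{1,0} − I_{0,0})/3, solve for I_{1,0}:
4·I_{1,0} = 3·0.1360334 + 0.2090190 = 0.6171192
I_{1,0} = 0.1542798

0.15428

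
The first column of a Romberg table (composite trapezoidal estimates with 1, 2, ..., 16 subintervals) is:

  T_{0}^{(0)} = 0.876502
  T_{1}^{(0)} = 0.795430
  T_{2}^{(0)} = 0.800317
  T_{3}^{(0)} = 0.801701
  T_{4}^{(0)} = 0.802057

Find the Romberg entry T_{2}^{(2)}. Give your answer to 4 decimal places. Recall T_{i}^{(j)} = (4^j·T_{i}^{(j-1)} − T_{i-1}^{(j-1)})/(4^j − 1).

Richardson extrapolation on the trapezoidal column (denominator 4−1=3):
T_{1}^{(1)} = 0.795430 + (0.795430 − 0.876502)/3 = 0.768406
T_{2}^{(1)} = (4·0.800317 − 0.795430) / 3 = 0.801946
T_{2}^{(2)} = (16·0.801946 − 0.768406) / 15 = 0.804182

0.8042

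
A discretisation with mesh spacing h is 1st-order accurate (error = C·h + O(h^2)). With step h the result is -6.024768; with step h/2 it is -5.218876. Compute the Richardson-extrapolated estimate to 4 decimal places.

-4.4130

Extrapolated value = (2·A(h/2) − A(h)) / (2 − 1)
= (2·(-5.218876) − (-6.024768)) / 1
= -4.412984 / 1 = -4.412984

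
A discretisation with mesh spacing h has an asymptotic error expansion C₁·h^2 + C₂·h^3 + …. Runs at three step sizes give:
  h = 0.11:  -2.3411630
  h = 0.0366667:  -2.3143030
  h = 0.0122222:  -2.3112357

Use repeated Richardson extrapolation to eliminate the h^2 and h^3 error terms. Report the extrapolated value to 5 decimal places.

-2.31085

First eliminate the h^2 term (factor 3^2 = 9):
  B₁ = (9·(-2.3143030) − (-2.3411630))/8 = -2.3109455
  B₂ = (9·(-2.3112357) − (-2.3143030))/8 = -2.3108523
Then eliminate the h^3 term (factor 3^3 = 27):
  (27·(-2.3108523) − (-2.3109455))/26 = -2.3108487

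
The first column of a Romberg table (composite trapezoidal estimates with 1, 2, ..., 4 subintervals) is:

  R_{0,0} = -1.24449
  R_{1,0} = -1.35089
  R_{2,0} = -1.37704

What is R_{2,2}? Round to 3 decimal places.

R_{1,1} = -1.35089 + (-1.35089 − (-1.24449))/3 = -1.38636
R_{2,1} = (4·(-1.37704) − (-1.35089)) / 3 = -1.38576
R_{2,2} = (16·(-1.38576) − (-1.38636)) / 15 = -1.38572

-1.386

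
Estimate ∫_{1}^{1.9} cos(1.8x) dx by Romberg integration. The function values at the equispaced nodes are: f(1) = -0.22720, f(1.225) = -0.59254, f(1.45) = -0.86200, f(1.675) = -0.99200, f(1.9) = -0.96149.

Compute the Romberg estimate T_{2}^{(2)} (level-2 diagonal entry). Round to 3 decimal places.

-0.694

T_{0}^{(0)} (trapezoid, 1 panel, h=0.9000): -0.53491
T_{1}^{(0)} (trapezoid, 2 panels, h=0.4500): -0.65536
T_{2}^{(0)} (trapezoid, 4 panels, h=0.2250): -0.68420
T_{1}^{(1)} = -0.65536 + (-0.65536 − (-0.53491))/3 = -0.69551
T_{2}^{(1)} = -0.68420 + (-0.68420 − (-0.65536))/3 = -0.69381
T_{2}^{(2)} = -0.69381 + (-0.69381 − (-0.69551))/15 = -0.69370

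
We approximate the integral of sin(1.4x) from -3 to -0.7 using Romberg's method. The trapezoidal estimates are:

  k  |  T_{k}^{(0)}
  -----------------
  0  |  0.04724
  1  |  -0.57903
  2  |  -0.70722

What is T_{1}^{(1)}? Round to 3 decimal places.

Richardson extrapolation on the trapezoidal column (denominator 4−1=3):
T_{1}^{(1)} = -0.57903 + (-0.57903 − 0.04724)/3 = -0.78779

-0.788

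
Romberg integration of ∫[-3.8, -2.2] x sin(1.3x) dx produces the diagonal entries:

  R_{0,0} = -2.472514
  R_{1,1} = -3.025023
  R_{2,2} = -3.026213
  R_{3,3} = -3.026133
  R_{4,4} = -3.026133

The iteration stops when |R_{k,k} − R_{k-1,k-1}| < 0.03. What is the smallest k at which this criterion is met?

|R_{1,1} − R_{0,0}| = 0.552509 ≥ 0.03
|R_{2,2} − R_{1,1}| = 0.001190 < 0.03

k = 2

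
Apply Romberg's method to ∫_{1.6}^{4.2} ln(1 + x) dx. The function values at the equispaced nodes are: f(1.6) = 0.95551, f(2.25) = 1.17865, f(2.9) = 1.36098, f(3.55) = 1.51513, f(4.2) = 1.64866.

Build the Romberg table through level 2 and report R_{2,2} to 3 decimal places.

R_{0,0} (trapezoid, 1 panel, h=2.6000): 3.38542
R_{1,0} (trapezoid, 2 panels, h=1.3000): 3.46198
R_{2,0} (trapezoid, 4 panels, h=0.6500): 3.48195
R_{1,1} = 3.46198 + (3.46198 − 3.38542)/3 = 3.48750
R_{2,1} = 3.48195 + (3.48195 − 3.46198)/3 = 3.48861
R_{2,2} = 3.48861 + (3.48861 − 3.48750)/15 = 3.48868

3.489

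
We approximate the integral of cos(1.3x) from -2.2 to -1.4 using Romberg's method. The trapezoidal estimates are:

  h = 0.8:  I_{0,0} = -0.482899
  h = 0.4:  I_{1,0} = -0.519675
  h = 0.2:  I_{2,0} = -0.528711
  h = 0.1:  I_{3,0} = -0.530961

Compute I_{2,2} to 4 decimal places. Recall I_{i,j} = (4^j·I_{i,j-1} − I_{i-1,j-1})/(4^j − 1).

-0.5317

I_{1,1} = (4·(-0.519675) − (-0.482899)) / 3 = -0.531934
I_{2,1} = (4·(-0.528711) − (-0.519675)) / 3 = -0.531723
I_{2,2} = (16·(-0.531723) − (-0.531934)) / 15 = -0.531709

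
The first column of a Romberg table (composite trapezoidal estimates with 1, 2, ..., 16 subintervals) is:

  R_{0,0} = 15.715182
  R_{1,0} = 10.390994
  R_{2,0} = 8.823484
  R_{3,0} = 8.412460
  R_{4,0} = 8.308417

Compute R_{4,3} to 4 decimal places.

8.2736

R_{2,1} = (4·8.823484 − 10.390994) / 3 = 8.300981
R_{3,1} = 8.412460 + (8.412460 − 8.823484)/3 = 8.275452
R_{4,1} = 8.308417 + (8.308417 − 8.412460)/3 = 8.273736
R_{3,2} = 8.275452 + (8.275452 − 8.300981)/15 = 8.273750
R_{4,2} = 8.273736 + (8.273736 − 8.275452)/15 = 8.273622
R_{4,3} = (64·8.273622 − 8.273750) / 63 = 8.273620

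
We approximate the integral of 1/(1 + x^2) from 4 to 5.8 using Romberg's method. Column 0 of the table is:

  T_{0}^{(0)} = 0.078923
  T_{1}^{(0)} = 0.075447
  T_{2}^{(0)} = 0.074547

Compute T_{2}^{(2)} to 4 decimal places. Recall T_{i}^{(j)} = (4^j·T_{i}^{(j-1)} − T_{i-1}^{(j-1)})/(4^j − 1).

Richardson extrapolation on the trapezoidal column (denominator 4−1=3):
T_{1}^{(1)} = 0.075447 + (0.075447 − 0.078923)/3 = 0.074288
T_{2}^{(1)} = 0.074547 + (0.074547 − 0.075447)/3 = 0.074247
T_{2}^{(2)} = (16·0.074247 − 0.074288) / 15 = 0.074244

0.0742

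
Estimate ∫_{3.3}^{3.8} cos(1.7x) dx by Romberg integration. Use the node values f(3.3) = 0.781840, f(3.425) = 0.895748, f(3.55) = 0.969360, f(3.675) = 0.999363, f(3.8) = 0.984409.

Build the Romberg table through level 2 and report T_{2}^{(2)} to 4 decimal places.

T_{0}^{(0)} (trapezoid, 1 panel, h=0.5000): 0.441562
T_{1}^{(0)} (trapezoid, 2 panels, h=0.2500): 0.463121
T_{2}^{(0)} (trapezoid, 4 panels, h=0.1250): 0.468449
T_{1}^{(1)} = 0.463121 + (0.463121 − 0.441562)/3 = 0.470307
T_{2}^{(1)} = 0.468449 + (0.468449 − 0.463121)/3 = 0.470225
T_{2}^{(2)} = 0.470225 + (0.470225 − 0.470307)/15 = 0.470220

0.4702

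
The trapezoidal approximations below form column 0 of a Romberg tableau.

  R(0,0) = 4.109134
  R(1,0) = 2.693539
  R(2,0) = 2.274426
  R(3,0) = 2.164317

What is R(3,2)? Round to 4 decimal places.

2.1271

Richardson extrapolation on the trapezoidal column (denominator 4−1=3):
R(2,1) = 2.274426 + (2.274426 − 2.693539)/3 = 2.134722
R(3,1) = (4·2.164317 − 2.274426) / 3 = 2.127614
R(3,2) = 2.127614 + (2.127614 − 2.134722)/15 = 2.127140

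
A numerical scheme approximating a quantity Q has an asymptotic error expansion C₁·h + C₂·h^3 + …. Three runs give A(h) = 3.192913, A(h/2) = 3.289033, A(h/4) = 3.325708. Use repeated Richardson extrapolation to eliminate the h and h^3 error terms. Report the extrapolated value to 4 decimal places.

3.3591

First eliminate the h term (factor 2^1 = 2):
  B₁ = (2·3.289033 − 3.192913)/1 = 3.385153
  B₂ = (2·3.325708 − 3.289033)/1 = 3.362383
Then eliminate the h^3 term (factor 2^3 = 8):
  (8·3.362383 − 3.385153)/7 = 3.359130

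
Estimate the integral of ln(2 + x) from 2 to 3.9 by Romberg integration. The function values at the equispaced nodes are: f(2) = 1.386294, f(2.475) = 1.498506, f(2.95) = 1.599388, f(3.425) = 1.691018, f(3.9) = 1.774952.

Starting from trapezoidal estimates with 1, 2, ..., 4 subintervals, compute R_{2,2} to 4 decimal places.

R_{0,0} (trapezoid, 1 panel, h=1.9000): 3.003184
R_{1,0} (trapezoid, 2 panels, h=0.9500): 3.021010
R_{2,0} (trapezoid, 4 panels, h=0.4750): 3.025529
R_{1,1} = 3.021010 + (3.021010 − 3.003184)/3 = 3.026952
R_{2,1} = 3.025529 + (3.025529 − 3.021010)/3 = 3.027035
R_{2,2} = 3.027035 + (3.027035 − 3.026952)/15 = 3.027041

3.0270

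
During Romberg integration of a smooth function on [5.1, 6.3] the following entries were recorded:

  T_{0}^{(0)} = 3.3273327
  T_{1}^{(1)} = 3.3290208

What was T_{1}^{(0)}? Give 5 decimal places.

From T_{1}^{(1)} = (4·T_{1}^{(0)} − T_{0}^{(0)})/3, solve for T_{1}^{(0)}:
4·T_{1}^{(0)} = 3·3.3290208 + 3.3273327 = 13.3143951
T_{1}^{(0)} = 3.3285988

3.32860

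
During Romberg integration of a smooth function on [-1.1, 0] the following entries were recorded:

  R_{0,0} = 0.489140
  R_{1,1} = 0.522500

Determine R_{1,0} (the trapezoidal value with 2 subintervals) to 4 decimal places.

0.5142

From R_{1,1} = (4·R_{1,0} − R_{0,0})/3, solve for R_{1,0}:
4·R_{1,0} = 3·0.522500 + 0.489140 = 2.056640
R_{1,0} = 0.514160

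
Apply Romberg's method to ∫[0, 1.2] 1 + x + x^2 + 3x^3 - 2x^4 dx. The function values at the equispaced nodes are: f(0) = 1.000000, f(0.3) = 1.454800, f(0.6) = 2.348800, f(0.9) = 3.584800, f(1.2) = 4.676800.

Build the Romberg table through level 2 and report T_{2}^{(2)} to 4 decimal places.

3.0559

T_{0}^{(0)} (trapezoid, 1 panel, h=1.2000): 3.406080
T_{1}^{(0)} (trapezoid, 2 panels, h=0.6000): 3.112320
T_{2}^{(0)} (trapezoid, 4 panels, h=0.3000): 3.068040
T_{1}^{(1)} = 3.112320 + (3.112320 − 3.406080)/3 = 3.014400
T_{2}^{(1)} = 3.068040 + (3.068040 − 3.112320)/3 = 3.053280
T_{2}^{(2)} = 3.053280 + (3.053280 − 3.014400)/15 = 3.055872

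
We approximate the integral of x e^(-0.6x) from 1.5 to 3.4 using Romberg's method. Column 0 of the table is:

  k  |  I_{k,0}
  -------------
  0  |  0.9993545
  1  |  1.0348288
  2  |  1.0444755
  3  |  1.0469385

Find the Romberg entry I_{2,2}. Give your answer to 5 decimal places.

I_{1,1} = 1.0348288 + (1.0348288 − 0.9993545)/3 = 1.0466536
I_{2,1} = (4·1.0444755 − 1.0348288) / 3 = 1.0476911
I_{2,2} = (16·1.0476911 − 1.0466536) / 15 = 1.0477603

1.04776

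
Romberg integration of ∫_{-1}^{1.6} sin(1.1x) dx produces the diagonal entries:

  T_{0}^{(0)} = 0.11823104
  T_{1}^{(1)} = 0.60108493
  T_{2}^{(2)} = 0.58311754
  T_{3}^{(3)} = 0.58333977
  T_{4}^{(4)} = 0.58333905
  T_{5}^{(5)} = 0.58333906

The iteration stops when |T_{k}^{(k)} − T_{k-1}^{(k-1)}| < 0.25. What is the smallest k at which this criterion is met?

k = 2

|T_{1}^{(1)} − T_{0}^{(0)}| = 0.48285389 ≥ 0.25
|T_{2}^{(2)} − T_{1}^{(1)}| = 0.01796739 < 0.25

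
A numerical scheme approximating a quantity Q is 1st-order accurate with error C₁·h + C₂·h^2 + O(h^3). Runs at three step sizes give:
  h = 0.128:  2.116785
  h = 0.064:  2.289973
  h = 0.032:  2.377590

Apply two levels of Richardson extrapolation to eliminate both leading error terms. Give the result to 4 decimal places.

First eliminate the h term (factor 2^1 = 2):
  B₁ = (2·2.289973 − 2.116785)/1 = 2.463161
  B₂ = (2·2.377590 − 2.289973)/1 = 2.465207
Then eliminate the h^2 term (factor 2^2 = 4):
  (4·2.465207 − 2.463161)/3 = 2.465889

2.4659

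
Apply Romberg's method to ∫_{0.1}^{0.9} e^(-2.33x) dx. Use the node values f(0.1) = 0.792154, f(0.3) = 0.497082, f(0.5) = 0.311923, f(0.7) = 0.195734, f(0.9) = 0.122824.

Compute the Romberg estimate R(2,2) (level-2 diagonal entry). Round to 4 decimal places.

R(0,0) (trapezoid, 1 panel, h=0.8000): 0.365991
R(1,0) (trapezoid, 2 panels, h=0.4000): 0.307765
R(2,0) (trapezoid, 4 panels, h=0.2000): 0.292446
R(1,1) = 0.307765 + (0.307765 − 0.365991)/3 = 0.288356
R(2,1) = 0.292446 + (0.292446 − 0.307765)/3 = 0.287340
R(2,2) = 0.287340 + (0.287340 − 0.288356)/15 = 0.287272

0.2873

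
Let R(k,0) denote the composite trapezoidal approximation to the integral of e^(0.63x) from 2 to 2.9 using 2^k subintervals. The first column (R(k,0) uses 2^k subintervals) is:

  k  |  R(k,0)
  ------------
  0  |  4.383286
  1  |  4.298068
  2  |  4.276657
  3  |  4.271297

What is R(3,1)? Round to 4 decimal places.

4.2695

Richardson extrapolation on the trapezoidal column (denominator 4−1=3):
R(3,1) = 4.271297 + (4.271297 − 4.276657)/3 = 4.269510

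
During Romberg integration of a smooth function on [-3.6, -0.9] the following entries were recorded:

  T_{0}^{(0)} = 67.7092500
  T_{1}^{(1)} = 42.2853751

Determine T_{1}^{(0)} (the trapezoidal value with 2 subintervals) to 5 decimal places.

From T_{1}^{(1)} = (4·T_{1}^{(0)} − T_{0}^{(0)})/3, solve for T_{1}^{(0)}:
4·T_{1}^{(0)} = 3·42.2853751 + 67.7092500 = 194.5653753
T_{1}^{(0)} = 48.6413438

48.64134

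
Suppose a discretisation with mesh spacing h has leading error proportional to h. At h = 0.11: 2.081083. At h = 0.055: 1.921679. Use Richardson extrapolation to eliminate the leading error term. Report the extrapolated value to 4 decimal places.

1.7623

The leading error scales as h; refining by a factor of 2 reduces it by 2^1 = 2.
Extrapolated value = (2·A(h/2) − A(h)) / (2 − 1)
= (2·1.921679 − 2.081083) / 1
= 1.762275 / 1 = 1.762275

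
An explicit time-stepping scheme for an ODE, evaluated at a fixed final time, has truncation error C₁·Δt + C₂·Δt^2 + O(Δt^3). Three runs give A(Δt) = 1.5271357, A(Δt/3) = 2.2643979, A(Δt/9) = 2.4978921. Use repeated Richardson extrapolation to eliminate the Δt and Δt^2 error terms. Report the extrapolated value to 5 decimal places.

2.61234

First eliminate the Δt term (factor 3^1 = 3):
  B₁ = (3·2.2643979 − 1.5271357)/2 = 2.6330290
  B₂ = (3·2.4978921 − 2.2643979)/2 = 2.6146392
Then eliminate the Δt^2 term (factor 3^2 = 9):
  (9·2.6146392 − 2.6330290)/8 = 2.6123405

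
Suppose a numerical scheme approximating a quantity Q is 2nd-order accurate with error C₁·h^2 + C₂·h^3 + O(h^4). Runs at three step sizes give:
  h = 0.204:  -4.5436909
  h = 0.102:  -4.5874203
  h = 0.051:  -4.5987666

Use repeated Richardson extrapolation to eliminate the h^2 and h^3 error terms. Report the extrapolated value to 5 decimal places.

-4.60263

First eliminate the h^2 term (factor 2^2 = 4):
  B₁ = (4·(-4.5874203) − (-4.5436909))/3 = -4.6019968
  B₂ = (4·(-4.5987666) − (-4.5874203))/3 = -4.6025487
Then eliminate the h^3 term (factor 2^3 = 8):
  (8·(-4.6025487) − (-4.6019968))/7 = -4.6026275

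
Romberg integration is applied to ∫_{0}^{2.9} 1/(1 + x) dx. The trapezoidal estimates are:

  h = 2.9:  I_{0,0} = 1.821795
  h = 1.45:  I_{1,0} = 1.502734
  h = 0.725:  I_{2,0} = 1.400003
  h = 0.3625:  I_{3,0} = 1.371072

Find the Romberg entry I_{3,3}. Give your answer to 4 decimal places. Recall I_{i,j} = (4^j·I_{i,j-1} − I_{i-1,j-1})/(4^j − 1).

1.3611

I_{1,1} = (4·1.502734 − 1.821795) / 3 = 1.396380
I_{2,1} = 1.400003 + (1.400003 − 1.502734)/3 = 1.365759
I_{3,1} = 1.371072 + (1.371072 − 1.400003)/3 = 1.361428
I_{2,2} = (16·1.365759 − 1.396380) / 15 = 1.363718
I_{3,2} = (16·1.361428 − 1.365759) / 15 = 1.361139
I_{3,3} = (64·1.361139 − 1.363718) / 63 = 1.361098
(Column j=1 coincides with Simpson's rule on the same nodes.)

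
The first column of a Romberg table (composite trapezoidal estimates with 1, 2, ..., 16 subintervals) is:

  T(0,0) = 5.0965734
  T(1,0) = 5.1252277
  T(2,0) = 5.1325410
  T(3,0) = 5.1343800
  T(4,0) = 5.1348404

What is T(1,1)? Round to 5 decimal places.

5.13478

Richardson extrapolation on the trapezoidal column (denominator 4−1=3):
T(1,1) = 5.1252277 + (5.1252277 − 5.0965734)/3 = 5.1347791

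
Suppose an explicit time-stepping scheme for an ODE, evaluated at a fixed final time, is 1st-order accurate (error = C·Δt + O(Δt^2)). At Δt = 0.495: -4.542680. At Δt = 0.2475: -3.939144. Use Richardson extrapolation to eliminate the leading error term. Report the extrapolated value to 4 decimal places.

-3.3356

The leading error scales as Δt; refining by a factor of 2 reduces it by 2^1 = 2.
Extrapolated value = (2·A(Δt/2) − A(Δt)) / (2 − 1)
= (2·(-3.939144) − (-4.542680)) / 1
= -3.335608 / 1 = -3.335608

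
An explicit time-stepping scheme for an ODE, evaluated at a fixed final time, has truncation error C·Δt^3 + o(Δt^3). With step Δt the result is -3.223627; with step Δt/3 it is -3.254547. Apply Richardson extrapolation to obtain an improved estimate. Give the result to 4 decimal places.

-3.2557

The leading error scales as Δt^3; refining by a factor of 3 reduces it by 3^3 = 27.
Extrapolated value = (27·A(Δt/3) − A(Δt)) / (27 − 1)
= (27·(-3.254547) − (-3.223627)) / 26
= -84.649142 / 26 = -3.255736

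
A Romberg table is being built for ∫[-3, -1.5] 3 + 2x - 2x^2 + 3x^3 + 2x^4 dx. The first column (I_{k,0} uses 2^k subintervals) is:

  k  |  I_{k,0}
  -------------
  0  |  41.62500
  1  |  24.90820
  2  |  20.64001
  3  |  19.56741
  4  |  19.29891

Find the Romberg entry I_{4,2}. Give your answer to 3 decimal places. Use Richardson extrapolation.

19.209

Richardson extrapolation on the trapezoidal column (denominator 4−1=3):
I_{3,1} = 19.56741 + (19.56741 − 20.64001)/3 = 19.20988
I_{4,1} = (4·19.29891 − 19.56741) / 3 = 19.20941
I_{4,2} = 19.20941 + (19.20941 − 19.20988)/15 = 19.20938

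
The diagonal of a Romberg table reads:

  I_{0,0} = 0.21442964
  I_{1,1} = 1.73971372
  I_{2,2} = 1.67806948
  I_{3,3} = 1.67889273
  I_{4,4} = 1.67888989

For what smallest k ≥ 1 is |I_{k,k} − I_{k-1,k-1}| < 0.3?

k = 2

|I_{1,1} − I_{0,0}| = 1.52528408 ≥ 0.3
|I_{2,2} − I_{1,1}| = 0.06164424 < 0.3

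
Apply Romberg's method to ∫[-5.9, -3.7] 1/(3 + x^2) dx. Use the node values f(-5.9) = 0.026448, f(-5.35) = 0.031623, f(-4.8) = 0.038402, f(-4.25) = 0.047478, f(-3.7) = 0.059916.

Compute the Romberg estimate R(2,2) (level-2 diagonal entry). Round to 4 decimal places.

0.0879

R(0,0) (trapezoid, 1 panel, h=2.2000): 0.095000
R(1,0) (trapezoid, 2 panels, h=1.1000): 0.089742
R(2,0) (trapezoid, 4 panels, h=0.5500): 0.088377
R(1,1) = 0.089742 + (0.089742 − 0.095000)/3 = 0.087989
R(2,1) = 0.088377 + (0.088377 − 0.089742)/3 = 0.087922
R(2,2) = 0.087922 + (0.087922 − 0.087989)/15 = 0.087918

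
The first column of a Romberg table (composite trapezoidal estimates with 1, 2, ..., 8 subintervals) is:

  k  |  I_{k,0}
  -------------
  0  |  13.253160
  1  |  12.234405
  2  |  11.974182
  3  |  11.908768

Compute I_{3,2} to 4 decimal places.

11.8869

Richardson extrapolation on the trapezoidal column (denominator 4−1=3):
I_{2,1} = (4·11.974182 − 12.234405) / 3 = 11.887441
I_{3,1} = 11.908768 + (11.908768 − 11.974182)/3 = 11.886963
I_{3,2} = 11.886963 + (11.886963 − 11.887441)/15 = 11.886931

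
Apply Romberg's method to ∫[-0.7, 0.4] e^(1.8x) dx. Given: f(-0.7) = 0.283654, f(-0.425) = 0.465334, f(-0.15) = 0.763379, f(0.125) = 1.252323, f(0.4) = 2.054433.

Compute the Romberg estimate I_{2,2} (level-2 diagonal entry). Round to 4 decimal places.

0.9838

I_{0,0} (trapezoid, 1 panel, h=1.1000): 1.285948
I_{1,0} (trapezoid, 2 panels, h=0.5500): 1.062832
I_{2,0} (trapezoid, 4 panels, h=0.2750): 1.003772
I_{1,1} = 1.062832 + (1.062832 − 1.285948)/3 = 0.988460
I_{2,1} = 1.003772 + (1.003772 − 1.062832)/3 = 0.984085
I_{2,2} = 0.984085 + (0.984085 − 0.988460)/15 = 0.983793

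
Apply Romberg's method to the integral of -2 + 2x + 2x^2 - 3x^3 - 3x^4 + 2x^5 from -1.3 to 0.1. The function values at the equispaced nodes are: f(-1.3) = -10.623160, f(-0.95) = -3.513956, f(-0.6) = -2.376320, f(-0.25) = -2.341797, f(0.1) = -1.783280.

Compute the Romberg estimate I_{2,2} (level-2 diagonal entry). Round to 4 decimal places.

I_{0,0} (trapezoid, 1 panel, h=1.4000): -8.684508
I_{1,0} (trapezoid, 2 panels, h=0.7000): -6.005678
I_{2,0} (trapezoid, 4 panels, h=0.3500): -5.052353
I_{1,1} = -6.005678 + (-6.005678 − (-8.684508))/3 = -5.112735
I_{2,1} = -5.052353 + (-5.052353 − (-6.005678))/3 = -4.734578
I_{2,2} = -4.734578 + (-4.734578 − (-5.112735))/15 = -4.709368

-4.7094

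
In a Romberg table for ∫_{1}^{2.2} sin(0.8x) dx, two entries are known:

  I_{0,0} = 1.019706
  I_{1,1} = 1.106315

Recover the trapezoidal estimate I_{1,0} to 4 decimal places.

1.0847

From I_{1,1} = (4·I_{1,0} − I_{0,0})/3, solve for I_{1,0}:
4·I_{1,0} = 3·1.106315 + 1.019706 = 4.338651
I_{1,0} = 1.084663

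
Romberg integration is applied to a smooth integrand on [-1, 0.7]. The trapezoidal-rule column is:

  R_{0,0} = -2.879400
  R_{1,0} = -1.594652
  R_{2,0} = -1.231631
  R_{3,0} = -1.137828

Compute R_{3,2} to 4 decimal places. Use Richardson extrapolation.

R_{2,1} = (4·(-1.231631) − (-1.594652)) / 3 = -1.110624
R_{3,1} = -1.137828 + (-1.137828 − (-1.231631))/3 = -1.106560
R_{3,2} = (16·(-1.106560) − (-1.110624)) / 15 = -1.106289

-1.1063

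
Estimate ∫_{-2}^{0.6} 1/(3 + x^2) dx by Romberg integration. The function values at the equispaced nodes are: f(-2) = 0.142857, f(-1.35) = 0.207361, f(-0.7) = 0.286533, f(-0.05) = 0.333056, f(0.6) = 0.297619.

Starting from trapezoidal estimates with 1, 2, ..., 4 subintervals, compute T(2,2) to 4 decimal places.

0.6880

T(0,0) (trapezoid, 1 panel, h=2.6000): 0.572619
T(1,0) (trapezoid, 2 panels, h=1.3000): 0.658802
T(2,0) (trapezoid, 4 panels, h=0.6500): 0.680672
T(1,1) = 0.658802 + (0.658802 − 0.572619)/3 = 0.687530
T(2,1) = 0.680672 + (0.680672 − 0.658802)/3 = 0.687962
T(2,2) = 0.687962 + (0.687962 − 0.687530)/15 = 0.687991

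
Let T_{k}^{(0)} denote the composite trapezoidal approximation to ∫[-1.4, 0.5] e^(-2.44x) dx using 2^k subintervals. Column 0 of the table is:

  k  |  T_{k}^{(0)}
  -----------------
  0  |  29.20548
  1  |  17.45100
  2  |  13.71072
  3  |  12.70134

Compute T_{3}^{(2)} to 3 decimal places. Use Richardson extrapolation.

12.358

T_{2}^{(1)} = 13.71072 + (13.71072 − 17.45100)/3 = 12.46396
T_{3}^{(1)} = 12.70134 + (12.70134 − 13.71072)/3 = 12.36488
T_{3}^{(2)} = 12.36488 + (12.36488 − 12.46396)/15 = 12.35827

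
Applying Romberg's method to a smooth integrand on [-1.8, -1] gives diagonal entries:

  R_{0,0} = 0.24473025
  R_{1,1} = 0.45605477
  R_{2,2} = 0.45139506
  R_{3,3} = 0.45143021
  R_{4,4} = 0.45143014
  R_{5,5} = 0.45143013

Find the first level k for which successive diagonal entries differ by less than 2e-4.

|R_{1,1} − R_{0,0}| = 0.21132452 ≥ 2e-4
|R_{2,2} − R_{1,1}| = 0.00465971 ≥ 2e-4
|R_{3,3} − R_{2,2}| = 0.00003515 < 2e-4

k = 3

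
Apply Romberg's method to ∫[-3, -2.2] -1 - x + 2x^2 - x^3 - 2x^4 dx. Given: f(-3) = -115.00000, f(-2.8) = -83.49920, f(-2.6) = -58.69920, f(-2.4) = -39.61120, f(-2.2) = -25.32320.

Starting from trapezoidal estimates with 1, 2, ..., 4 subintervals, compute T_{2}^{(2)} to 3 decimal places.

T_{0}^{(0)} (trapezoid, 1 panel, h=0.8000): -56.12928
T_{1}^{(0)} (trapezoid, 2 panels, h=0.4000): -51.54432
T_{2}^{(0)} (trapezoid, 4 panels, h=0.2000): -50.39424
T_{1}^{(1)} = -51.54432 + (-51.54432 − (-56.12928))/3 = -50.01600
T_{2}^{(1)} = -50.39424 + (-50.39424 − (-51.54432))/3 = -50.01088
T_{2}^{(2)} = -50.01088 + (-50.01088 − (-50.01600))/15 = -50.01054

-50.011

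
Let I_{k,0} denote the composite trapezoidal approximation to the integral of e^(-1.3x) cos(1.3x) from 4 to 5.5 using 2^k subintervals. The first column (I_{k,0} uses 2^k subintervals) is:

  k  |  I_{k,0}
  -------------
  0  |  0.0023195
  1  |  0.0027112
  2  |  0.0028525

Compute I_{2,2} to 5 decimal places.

Richardson extrapolation on the trapezoidal column (denominator 4−1=3):
I_{1,1} = 0.0027112 + (0.0027112 − 0.0023195)/3 = 0.0028418
I_{2,1} = 0.0028525 + (0.0028525 − 0.0027112)/3 = 0.0028996
I_{2,2} = 0.0028996 + (0.0028996 − 0.0028418)/15 = 0.0029035

0.00290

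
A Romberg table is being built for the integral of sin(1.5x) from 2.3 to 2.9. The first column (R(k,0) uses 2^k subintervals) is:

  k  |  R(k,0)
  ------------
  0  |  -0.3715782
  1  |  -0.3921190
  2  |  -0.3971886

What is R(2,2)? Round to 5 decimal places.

Richardson extrapolation on the trapezoidal column (denominator 4−1=3):
R(1,1) = (4·(-0.3921190) − (-0.3715782)) / 3 = -0.3989659
R(2,1) = (4·(-0.3971886) − (-0.3921190)) / 3 = -0.3988785
R(2,2) = -0.3988785 + (-0.3988785 − (-0.3989659))/15 = -0.3988727
(Column j=1 coincides with Simpson's rule on the same nodes.)

-0.39887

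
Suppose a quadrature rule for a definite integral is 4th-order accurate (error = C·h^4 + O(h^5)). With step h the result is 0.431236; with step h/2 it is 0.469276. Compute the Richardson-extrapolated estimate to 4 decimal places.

0.4718

The leading error scales as h^4; refining by a factor of 2 reduces it by 2^4 = 16.
Extrapolated value = (16·A(h/2) − A(h)) / (16 − 1)
= (16·0.469276 − 0.431236) / 15
= 7.077180 / 15 = 0.471812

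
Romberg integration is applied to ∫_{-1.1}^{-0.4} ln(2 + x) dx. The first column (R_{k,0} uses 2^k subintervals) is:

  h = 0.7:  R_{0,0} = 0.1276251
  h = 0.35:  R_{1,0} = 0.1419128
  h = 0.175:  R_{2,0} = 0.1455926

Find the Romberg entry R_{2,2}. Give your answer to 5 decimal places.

0.14683

Richardson extrapolation on the trapezoidal column (denominator 4−1=3):
R_{1,1} = (4·0.1419128 − 0.1276251) / 3 = 0.1466754
R_{2,1} = (4·0.1455926 − 0.1419128) / 3 = 0.1468192
R_{2,2} = 0.1468192 + (0.1468192 − 0.1466754)/15 = 0.1468288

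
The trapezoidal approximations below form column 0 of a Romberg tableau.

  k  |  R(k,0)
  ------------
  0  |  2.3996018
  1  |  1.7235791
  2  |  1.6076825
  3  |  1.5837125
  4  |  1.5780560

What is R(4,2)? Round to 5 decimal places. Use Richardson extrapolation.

R(3,1) = (4·1.5837125 − 1.6076825) / 3 = 1.5757225
R(4,1) = 1.5780560 + (1.5780560 − 1.5837125)/3 = 1.5761705
R(4,2) = 1.5761705 + (1.5761705 − 1.5757225)/15 = 1.5762004

1.57620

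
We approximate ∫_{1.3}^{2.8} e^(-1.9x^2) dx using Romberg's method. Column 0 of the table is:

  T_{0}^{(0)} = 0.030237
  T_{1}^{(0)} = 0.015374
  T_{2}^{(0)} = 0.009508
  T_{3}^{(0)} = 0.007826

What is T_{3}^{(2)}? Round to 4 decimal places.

Richardson extrapolation on the trapezoidal column (denominator 4−1=3):
T_{2}^{(1)} = (4·0.009508 − 0.015374) / 3 = 0.007553
T_{3}^{(1)} = 0.007826 + (0.007826 − 0.009508)/3 = 0.007265
T_{3}^{(2)} = (16·0.007265 − 0.007553) / 15 = 0.007246

0.0072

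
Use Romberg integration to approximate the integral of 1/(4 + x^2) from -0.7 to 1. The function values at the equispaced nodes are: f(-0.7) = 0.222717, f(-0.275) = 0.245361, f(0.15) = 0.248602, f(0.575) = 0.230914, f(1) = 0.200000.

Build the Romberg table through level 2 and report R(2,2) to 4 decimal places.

0.4001

R(0,0) (trapezoid, 1 panel, h=1.7000): 0.359309
R(1,0) (trapezoid, 2 panels, h=0.8500): 0.390966
R(2,0) (trapezoid, 4 panels, h=0.4250): 0.397900
R(1,1) = 0.390966 + (0.390966 − 0.359309)/3 = 0.401518
R(2,1) = 0.397900 + (0.397900 − 0.390966)/3 = 0.400211
R(2,2) = 0.400211 + (0.400211 − 0.401518)/15 = 0.400124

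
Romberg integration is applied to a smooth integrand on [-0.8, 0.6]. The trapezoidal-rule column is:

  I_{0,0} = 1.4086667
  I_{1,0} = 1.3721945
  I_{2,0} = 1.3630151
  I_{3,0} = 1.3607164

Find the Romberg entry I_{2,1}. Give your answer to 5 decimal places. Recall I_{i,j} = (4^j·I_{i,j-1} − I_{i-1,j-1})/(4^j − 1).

1.35996

Richardson extrapolation on the trapezoidal column (denominator 4−1=3):
I_{2,1} = 1.3630151 + (1.3630151 − 1.3721945)/3 = 1.3599553
(Column j=1 coincides with Simpson's rule on the same nodes.)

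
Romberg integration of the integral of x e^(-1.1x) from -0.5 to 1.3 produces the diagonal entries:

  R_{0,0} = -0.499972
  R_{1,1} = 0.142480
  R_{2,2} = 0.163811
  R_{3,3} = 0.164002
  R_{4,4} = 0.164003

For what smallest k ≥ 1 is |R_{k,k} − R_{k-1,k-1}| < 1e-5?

k = 4

|R_{1,1} − R_{0,0}| = 0.642452 ≥ 1e-5
|R_{2,2} − R_{1,1}| = 0.021331 ≥ 1e-5
|R_{3,3} − R_{2,2}| = 0.000191 ≥ 1e-5
|R_{4,4} − R_{3,3}| = 0.000001 < 1e-5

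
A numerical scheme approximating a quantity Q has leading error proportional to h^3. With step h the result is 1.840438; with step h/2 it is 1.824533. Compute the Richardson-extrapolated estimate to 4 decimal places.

1.8223

Extrapolated value = (8·A(h/2) − A(h)) / (8 − 1)
= (8·1.824533 − 1.840438) / 7
= 12.755826 / 7 = 1.822261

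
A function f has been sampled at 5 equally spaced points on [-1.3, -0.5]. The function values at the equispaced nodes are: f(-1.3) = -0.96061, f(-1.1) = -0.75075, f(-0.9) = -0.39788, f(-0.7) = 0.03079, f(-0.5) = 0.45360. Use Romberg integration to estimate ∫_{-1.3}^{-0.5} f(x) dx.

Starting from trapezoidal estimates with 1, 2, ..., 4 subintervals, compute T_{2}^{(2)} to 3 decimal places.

-0.279

T_{0}^{(0)} (trapezoid, 1 panel, h=0.8000): -0.20280
T_{1}^{(0)} (trapezoid, 2 panels, h=0.4000): -0.26055
T_{2}^{(0)} (trapezoid, 4 panels, h=0.2000): -0.27427
T_{1}^{(1)} = -0.26055 + (-0.26055 − (-0.20280))/3 = -0.27980
T_{2}^{(1)} = -0.27427 + (-0.27427 − (-0.26055))/3 = -0.27884
T_{2}^{(2)} = -0.27884 + (-0.27884 − (-0.27980))/15 = -0.27878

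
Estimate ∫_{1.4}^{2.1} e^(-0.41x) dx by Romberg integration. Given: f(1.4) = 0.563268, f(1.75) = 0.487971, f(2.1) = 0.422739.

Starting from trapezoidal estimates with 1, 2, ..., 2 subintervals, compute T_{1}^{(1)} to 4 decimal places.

T_{0}^{(0)} (trapezoid, 1 panel, h=0.7000): 0.345102
T_{1}^{(0)} (trapezoid, 2 panels, h=0.3500): 0.343341
T_{1}^{(1)} = 0.343341 + (0.343341 − 0.345102)/3 = 0.342754

0.3428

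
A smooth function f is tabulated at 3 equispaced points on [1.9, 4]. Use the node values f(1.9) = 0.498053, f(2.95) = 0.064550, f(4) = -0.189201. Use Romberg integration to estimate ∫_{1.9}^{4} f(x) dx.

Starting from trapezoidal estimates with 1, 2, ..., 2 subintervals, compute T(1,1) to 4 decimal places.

T(0,0) (trapezoid, 1 panel, h=2.1000): 0.324295
T(1,0) (trapezoid, 2 panels, h=1.0500): 0.229925
T(1,1) = 0.229925 + (0.229925 − 0.324295)/3 = 0.198468

0.1985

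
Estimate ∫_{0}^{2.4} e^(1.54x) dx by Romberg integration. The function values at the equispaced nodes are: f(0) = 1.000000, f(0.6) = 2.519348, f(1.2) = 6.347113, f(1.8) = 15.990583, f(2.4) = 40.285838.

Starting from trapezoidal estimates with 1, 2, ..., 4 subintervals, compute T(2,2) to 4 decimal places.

T(0,0) (trapezoid, 1 panel, h=2.4000): 49.543006
T(1,0) (trapezoid, 2 panels, h=1.2000): 32.388038
T(2,0) (trapezoid, 4 panels, h=0.6000): 27.299978
T(1,1) = 32.388038 + (32.388038 − 49.543006)/3 = 26.669715
T(2,1) = 27.299978 + (27.299978 − 32.388038)/3 = 25.603958
T(2,2) = 25.603958 + (25.603958 − 26.669715)/15 = 25.532908

25.5329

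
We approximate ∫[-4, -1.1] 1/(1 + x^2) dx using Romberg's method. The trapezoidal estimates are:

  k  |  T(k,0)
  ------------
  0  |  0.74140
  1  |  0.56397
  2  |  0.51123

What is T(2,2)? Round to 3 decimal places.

0.493

Richardson extrapolation on the trapezoidal column (denominator 4−1=3):
T(1,1) = 0.56397 + (0.56397 − 0.74140)/3 = 0.50483
T(2,1) = (4·0.51123 − 0.56397) / 3 = 0.49365
T(2,2) = 0.49365 + (0.49365 − 0.50483)/15 = 0.49290
(Column j=1 coincides with Simpson's rule on the same nodes.)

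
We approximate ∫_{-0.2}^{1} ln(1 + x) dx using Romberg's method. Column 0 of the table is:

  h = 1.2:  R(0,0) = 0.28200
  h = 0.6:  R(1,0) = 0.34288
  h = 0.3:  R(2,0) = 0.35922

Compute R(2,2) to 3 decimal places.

0.365

R(1,1) = 0.34288 + (0.34288 − 0.28200)/3 = 0.36317
R(2,1) = (4·0.35922 − 0.34288) / 3 = 0.36467
R(2,2) = (16·0.36467 − 0.36317) / 15 = 0.36477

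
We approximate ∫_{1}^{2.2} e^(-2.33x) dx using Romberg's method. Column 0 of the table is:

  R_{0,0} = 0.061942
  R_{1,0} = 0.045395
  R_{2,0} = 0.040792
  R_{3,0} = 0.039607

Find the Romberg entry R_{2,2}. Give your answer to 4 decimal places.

Richardson extrapolation on the trapezoidal column (denominator 4−1=3):
R_{1,1} = (4·0.045395 − 0.061942) / 3 = 0.039879
R_{2,1} = 0.040792 + (0.040792 − 0.045395)/3 = 0.039258
R_{2,2} = (16·0.039258 − 0.039879) / 15 = 0.039217

0.0392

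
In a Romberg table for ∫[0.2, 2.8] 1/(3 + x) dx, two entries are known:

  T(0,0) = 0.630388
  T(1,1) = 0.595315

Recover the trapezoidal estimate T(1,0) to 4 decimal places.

From T(1,1) = (4·T(1,0) − T(0,0))/3, solve for T(1,0):
4·T(1,0) = 3·0.595315 + 0.630388 = 2.416333
T(1,0) = 0.604083

0.6041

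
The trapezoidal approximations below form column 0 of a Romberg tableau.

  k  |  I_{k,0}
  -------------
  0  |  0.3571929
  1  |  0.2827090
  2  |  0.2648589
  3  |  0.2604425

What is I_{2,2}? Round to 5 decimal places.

Richardson extrapolation on the trapezoidal column (denominator 4−1=3):
I_{1,1} = (4·0.2827090 − 0.3571929) / 3 = 0.2578810
I_{2,1} = 0.2648589 + (0.2648589 − 0.2827090)/3 = 0.2589089
I_{2,2} = (16·0.2589089 − 0.2578810) / 15 = 0.2589774

0.25898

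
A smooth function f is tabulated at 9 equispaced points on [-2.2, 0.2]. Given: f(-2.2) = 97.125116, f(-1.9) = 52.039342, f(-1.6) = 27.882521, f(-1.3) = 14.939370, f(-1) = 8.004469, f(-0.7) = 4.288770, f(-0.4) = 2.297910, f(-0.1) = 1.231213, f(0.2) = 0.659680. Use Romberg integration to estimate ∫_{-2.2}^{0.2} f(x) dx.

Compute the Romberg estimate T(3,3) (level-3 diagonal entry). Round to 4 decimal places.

T(0,0) (trapezoid, 1 panel, h=2.4000): 117.341755
T(1,0) (trapezoid, 2 panels, h=1.2000): 68.276240
T(2,0) (trapezoid, 4 panels, h=0.6000): 52.246379
T(3,0) (trapezoid, 8 panels, h=0.3000): 47.872798
T(1,1) = 68.276240 + (68.276240 − 117.341755)/3 = 51.921068
T(2,1) = 52.246379 + (52.246379 − 68.276240)/3 = 46.903092
T(3,1) = 47.872798 + (47.872798 − 52.246379)/3 = 46.414938
T(2,2) = 46.903092 + (46.903092 − 51.921068)/15 = 46.568560
T(3,2) = 46.414938 + (46.414938 − 46.903092)/15 = 46.382394
T(3,3) = 46.382394 + (46.382394 − 46.568560)/63 = 46.379439

46.3794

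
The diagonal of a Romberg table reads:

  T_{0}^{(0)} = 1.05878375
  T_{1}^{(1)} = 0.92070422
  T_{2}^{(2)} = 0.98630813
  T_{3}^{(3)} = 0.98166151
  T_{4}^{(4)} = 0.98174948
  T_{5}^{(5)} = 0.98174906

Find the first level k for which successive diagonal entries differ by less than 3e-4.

k = 4

|T_{1}^{(1)} − T_{0}^{(0)}| = 0.13807953 ≥ 3e-4
|T_{2}^{(2)} − T_{1}^{(1)}| = 0.06560391 ≥ 3e-4
|T_{3}^{(3)} − T_{2}^{(2)}| = 0.00464662 ≥ 3e-4
|T_{4}^{(4)} − T_{3}^{(3)}| = 0.00008797 < 3e-4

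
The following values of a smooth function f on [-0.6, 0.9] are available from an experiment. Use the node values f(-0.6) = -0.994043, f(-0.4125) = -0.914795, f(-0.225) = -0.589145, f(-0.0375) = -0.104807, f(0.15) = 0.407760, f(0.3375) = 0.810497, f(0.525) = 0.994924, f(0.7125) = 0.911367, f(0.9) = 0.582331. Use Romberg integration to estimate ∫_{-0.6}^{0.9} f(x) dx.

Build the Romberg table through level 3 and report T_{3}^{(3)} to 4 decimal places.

T_{0}^{(0)} (trapezoid, 1 panel, h=1.5000): -0.308784
T_{1}^{(0)} (trapezoid, 2 panels, h=0.7500): 0.151428
T_{2}^{(0)} (trapezoid, 4 panels, h=0.3750): 0.227881
T_{3}^{(0)} (trapezoid, 8 panels, h=0.1875): 0.245615
T_{1}^{(1)} = 0.151428 + (0.151428 − (-0.308784))/3 = 0.304832
T_{2}^{(1)} = 0.227881 + (0.227881 − 0.151428)/3 = 0.253365
T_{3}^{(1)} = 0.245615 + (0.245615 − 0.227881)/3 = 0.251526
T_{2}^{(2)} = 0.253365 + (0.253365 − 0.304832)/15 = 0.249934
T_{3}^{(2)} = 0.251526 + (0.251526 − 0.253365)/15 = 0.251403
T_{3}^{(3)} = 0.251403 + (0.251403 − 0.249934)/63 = 0.251426

0.2514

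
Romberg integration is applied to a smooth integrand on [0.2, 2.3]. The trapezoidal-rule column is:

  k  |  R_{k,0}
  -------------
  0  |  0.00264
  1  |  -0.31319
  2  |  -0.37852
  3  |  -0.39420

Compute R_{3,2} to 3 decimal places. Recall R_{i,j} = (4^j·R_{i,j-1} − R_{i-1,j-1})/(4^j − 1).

-0.399

Richardson extrapolation on the trapezoidal column (denominator 4−1=3):
R_{2,1} = -0.37852 + (-0.37852 − (-0.31319))/3 = -0.40030
R_{3,1} = (4·(-0.39420) − (-0.37852)) / 3 = -0.39943
R_{3,2} = -0.39943 + (-0.39943 − (-0.40030))/15 = -0.39937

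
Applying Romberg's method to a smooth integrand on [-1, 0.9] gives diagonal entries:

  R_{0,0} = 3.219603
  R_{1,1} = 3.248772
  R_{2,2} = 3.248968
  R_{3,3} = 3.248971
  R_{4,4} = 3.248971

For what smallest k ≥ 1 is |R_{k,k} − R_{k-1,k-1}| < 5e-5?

|R_{1,1} − R_{0,0}| = 0.029169 ≥ 5e-5
|R_{2,2} − R_{1,1}| = 0.000196 ≥ 5e-5
|R_{3,3} − R_{2,2}| = 0.000003 < 5e-5

k = 3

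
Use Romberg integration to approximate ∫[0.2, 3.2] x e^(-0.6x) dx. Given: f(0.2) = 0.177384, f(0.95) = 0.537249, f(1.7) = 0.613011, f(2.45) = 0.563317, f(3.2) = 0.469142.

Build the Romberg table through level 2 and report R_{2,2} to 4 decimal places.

1.5700

R_{0,0} (trapezoid, 1 panel, h=3.0000): 0.969789
R_{1,0} (trapezoid, 2 panels, h=1.5000): 1.404411
R_{2,0} (trapezoid, 4 panels, h=0.7500): 1.527630
R_{1,1} = 1.404411 + (1.404411 − 0.969789)/3 = 1.549285
R_{2,1} = 1.527630 + (1.527630 − 1.404411)/3 = 1.568703
R_{2,2} = 1.568703 + (1.568703 − 1.549285)/15 = 1.569998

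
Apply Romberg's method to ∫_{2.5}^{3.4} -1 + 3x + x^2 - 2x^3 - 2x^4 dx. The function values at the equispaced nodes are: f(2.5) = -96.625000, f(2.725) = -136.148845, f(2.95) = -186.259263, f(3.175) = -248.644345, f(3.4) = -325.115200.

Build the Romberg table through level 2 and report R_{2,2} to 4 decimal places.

-175.0067

R_{0,0} (trapezoid, 1 panel, h=0.9000): -189.783090
R_{1,0} (trapezoid, 2 panels, h=0.4500): -178.708213
R_{2,0} (trapezoid, 4 panels, h=0.2250): -175.932574
R_{1,1} = -178.708213 + (-178.708213 − (-189.783090))/3 = -175.016587
R_{2,1} = -175.932574 + (-175.932574 − (-178.708213))/3 = -175.007361
R_{2,2} = -175.007361 + (-175.007361 − (-175.016587))/15 = -175.006746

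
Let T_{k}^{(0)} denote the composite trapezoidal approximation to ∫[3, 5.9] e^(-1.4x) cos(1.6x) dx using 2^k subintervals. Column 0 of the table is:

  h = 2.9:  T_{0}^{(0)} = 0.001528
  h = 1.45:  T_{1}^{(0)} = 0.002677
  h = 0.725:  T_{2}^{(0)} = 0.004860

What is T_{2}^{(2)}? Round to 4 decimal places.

0.0058

Richardson extrapolation on the trapezoidal column (denominator 4−1=3):
T_{1}^{(1)} = 0.002677 + (0.002677 − 0.001528)/3 = 0.003060
T_{2}^{(1)} = 0.004860 + (0.004860 − 0.002677)/3 = 0.005588
T_{2}^{(2)} = 0.005588 + (0.005588 − 0.003060)/15 = 0.005757
(Column j=1 coincides with Simpson's rule on the same nodes.)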